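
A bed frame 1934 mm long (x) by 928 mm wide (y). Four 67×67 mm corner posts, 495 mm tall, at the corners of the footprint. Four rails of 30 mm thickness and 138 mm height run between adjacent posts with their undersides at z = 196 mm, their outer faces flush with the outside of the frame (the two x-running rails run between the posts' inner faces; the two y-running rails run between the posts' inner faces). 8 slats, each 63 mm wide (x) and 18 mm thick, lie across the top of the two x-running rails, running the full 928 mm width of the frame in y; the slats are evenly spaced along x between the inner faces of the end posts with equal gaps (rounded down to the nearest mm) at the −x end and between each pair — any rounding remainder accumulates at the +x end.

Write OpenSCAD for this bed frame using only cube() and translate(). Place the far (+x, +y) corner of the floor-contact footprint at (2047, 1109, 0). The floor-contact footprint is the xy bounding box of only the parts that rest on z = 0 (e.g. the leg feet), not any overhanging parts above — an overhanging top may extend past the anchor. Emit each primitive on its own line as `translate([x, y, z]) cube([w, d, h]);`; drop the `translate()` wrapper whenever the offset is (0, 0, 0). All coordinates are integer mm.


// slat z = rail_z + rail_h = 196 + 138 = 334
// slat gap = ⌊(1800 − 8·63) / 9⌋ = 144
translate([113, 181, 0]) cube([67, 67, 495]);
translate([113, 1042, 0]) cube([67, 67, 495]);
translate([1980, 181, 0]) cube([67, 67, 495]);
translate([1980, 1042, 0]) cube([67, 67, 495]);
translate([180, 181, 196]) cube([1800, 30, 138]);
translate([180, 1079, 196]) cube([1800, 30, 138]);
translate([113, 248, 196]) cube([30, 794, 138]);
translate([2017, 248, 196]) cube([30, 794, 138]);
translate([324, 181, 334]) cube([63, 928, 18]);
translate([531, 181, 334]) cube([63, 928, 18]);
translate([738, 181, 334]) cube([63, 928, 18]);
translate([945, 181, 334]) cube([63, 928, 18]);
translate([1152, 181, 334]) cube([63, 928, 18]);
translate([1359, 181, 334]) cube([63, 928, 18]);
translate([1566, 181, 334]) cube([63, 928, 18]);
translate([1773, 181, 334]) cube([63, 928, 18]);


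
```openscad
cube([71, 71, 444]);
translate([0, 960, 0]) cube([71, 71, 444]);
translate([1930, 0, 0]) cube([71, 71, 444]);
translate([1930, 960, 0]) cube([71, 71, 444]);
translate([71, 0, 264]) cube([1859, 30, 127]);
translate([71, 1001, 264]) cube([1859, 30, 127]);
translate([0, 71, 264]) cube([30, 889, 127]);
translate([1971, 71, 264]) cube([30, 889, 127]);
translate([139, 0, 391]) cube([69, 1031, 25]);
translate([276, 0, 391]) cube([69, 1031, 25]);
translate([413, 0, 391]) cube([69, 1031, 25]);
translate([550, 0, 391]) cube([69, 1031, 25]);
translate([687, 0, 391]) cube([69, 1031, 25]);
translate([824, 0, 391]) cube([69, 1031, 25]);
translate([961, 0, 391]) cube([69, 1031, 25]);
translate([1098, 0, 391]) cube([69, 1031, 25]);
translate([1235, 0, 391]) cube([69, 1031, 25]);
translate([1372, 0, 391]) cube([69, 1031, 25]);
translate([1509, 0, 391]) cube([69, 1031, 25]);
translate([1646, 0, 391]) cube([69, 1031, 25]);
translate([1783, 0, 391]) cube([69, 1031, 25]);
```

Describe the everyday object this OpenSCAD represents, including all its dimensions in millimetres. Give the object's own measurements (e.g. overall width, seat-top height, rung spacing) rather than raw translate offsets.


A bed frame 2001 mm long (x) by 1031 mm wide (y). Four 71×71 mm corner posts, 444 mm tall, at the corners of the footprint. Four rails of 30 mm thickness and 127 mm height run between adjacent posts with their undersides at z = 264 mm, their outer faces flush with the outside of the frame (the two x-running rails run between the posts' inner faces; the two y-running rails run between the posts' inner faces). 13 slats, each 69 mm wide (x) and 25 mm thick, lie across the top of the two x-running rails, running the full 1031 mm width of the frame in y; along x they sit between the end posts with a 68 mm gap after the −x posts and between neighbouring slats, leaving 78 mm before the +x posts.


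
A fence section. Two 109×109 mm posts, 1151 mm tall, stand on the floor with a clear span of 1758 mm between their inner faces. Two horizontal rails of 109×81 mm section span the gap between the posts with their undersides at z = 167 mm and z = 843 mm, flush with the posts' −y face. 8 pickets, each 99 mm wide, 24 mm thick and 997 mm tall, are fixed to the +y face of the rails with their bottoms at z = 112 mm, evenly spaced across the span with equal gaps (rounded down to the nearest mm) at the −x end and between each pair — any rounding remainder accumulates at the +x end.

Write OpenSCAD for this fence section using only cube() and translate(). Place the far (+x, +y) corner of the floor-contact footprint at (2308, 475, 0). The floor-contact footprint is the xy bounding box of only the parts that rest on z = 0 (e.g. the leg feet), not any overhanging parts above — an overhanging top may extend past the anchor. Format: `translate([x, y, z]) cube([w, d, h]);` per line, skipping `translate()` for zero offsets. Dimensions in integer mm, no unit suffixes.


translate([332, 366, 0]) cube([109, 109, 1151]);
translate([2199, 366, 0]) cube([109, 109, 1151]);
translate([441, 366, 167]) cube([1758, 109, 81]);
translate([441, 366, 843]) cube([1758, 109, 81]);
translate([548, 475, 112]) cube([99, 24, 997]);
translate([754, 475, 112]) cube([99, 24, 997]);
translate([960, 475, 112]) cube([99, 24, 997]);
translate([1166, 475, 112]) cube([99, 24, 997]);
translate([1372, 475, 112]) cube([99, 24, 997]);
translate([1578, 475, 112]) cube([99, 24, 997]);
translate([1784, 475, 112]) cube([99, 24, 997]);
translate([1990, 475, 112]) cube([99, 24, 997]);


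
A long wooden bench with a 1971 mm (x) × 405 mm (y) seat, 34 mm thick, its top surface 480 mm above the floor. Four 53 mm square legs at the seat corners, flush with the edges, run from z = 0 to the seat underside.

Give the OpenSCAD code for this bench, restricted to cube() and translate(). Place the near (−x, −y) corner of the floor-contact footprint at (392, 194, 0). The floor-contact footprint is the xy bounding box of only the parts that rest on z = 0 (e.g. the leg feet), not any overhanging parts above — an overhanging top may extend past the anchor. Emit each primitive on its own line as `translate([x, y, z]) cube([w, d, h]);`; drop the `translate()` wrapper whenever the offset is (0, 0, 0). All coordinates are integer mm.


translate([392, 194, 446]) cube([1971, 405, 34]);
translate([392, 194, 0]) cube([53, 53, 446]);
translate([392, 546, 0]) cube([53, 53, 446]);
translate([2310, 194, 0]) cube([53, 53, 446]);
translate([2310, 546, 0]) cube([53, 53, 446]);


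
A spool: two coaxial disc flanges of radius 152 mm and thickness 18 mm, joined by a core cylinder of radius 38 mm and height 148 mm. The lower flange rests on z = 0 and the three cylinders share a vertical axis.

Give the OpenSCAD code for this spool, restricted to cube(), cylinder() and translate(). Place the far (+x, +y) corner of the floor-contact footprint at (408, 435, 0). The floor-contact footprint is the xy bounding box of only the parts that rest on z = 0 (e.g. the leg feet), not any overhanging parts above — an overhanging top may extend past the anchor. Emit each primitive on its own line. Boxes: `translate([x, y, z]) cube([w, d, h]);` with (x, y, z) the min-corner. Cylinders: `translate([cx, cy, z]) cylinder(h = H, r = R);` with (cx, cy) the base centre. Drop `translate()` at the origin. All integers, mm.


translate([256, 283, 0]) cylinder(h = 18, r = 152);
translate([256, 283, 18]) cylinder(h = 148, r = 38);
translate([256, 283, 166]) cylinder(h = 18, r = 152);


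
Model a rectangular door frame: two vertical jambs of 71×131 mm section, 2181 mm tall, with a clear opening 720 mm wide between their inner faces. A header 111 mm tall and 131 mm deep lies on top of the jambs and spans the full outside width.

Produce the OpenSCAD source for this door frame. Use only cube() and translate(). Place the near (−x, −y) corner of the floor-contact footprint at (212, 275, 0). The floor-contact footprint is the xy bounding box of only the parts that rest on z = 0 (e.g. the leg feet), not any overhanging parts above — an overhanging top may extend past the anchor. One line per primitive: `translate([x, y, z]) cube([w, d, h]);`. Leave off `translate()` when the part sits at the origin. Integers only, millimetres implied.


translate([212, 275, 0]) cube([71, 131, 2181]);
translate([1003, 275, 0]) cube([71, 131, 2181]);
translate([212, 275, 2181]) cube([862, 131, 111]);


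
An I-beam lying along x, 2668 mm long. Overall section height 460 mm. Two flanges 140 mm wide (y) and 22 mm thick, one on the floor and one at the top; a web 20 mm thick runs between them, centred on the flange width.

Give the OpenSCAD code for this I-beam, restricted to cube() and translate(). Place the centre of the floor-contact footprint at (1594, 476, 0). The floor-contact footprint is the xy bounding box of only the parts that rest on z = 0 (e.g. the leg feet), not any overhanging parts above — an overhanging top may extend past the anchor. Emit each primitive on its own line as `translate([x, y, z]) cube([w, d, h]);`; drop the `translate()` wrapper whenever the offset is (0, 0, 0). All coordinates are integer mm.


translate([260, 406, 0]) cube([2668, 140, 22]);
translate([260, 466, 22]) cube([2668, 20, 416]);
translate([260, 406, 438]) cube([2668, 140, 22]);


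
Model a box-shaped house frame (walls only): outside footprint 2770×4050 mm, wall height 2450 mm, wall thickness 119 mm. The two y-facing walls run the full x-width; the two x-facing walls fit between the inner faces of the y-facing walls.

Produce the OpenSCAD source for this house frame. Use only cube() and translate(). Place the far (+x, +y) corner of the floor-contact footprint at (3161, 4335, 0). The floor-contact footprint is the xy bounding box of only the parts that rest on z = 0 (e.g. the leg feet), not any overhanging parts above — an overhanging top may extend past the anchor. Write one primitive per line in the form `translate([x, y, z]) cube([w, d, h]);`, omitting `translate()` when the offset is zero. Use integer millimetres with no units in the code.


translate([391, 285, 0]) cube([2770, 119, 2450]);
translate([391, 4216, 0]) cube([2770, 119, 2450]);
translate([391, 404, 0]) cube([119, 3812, 2450]);
translate([3042, 404, 0]) cube([119, 3812, 2450]);


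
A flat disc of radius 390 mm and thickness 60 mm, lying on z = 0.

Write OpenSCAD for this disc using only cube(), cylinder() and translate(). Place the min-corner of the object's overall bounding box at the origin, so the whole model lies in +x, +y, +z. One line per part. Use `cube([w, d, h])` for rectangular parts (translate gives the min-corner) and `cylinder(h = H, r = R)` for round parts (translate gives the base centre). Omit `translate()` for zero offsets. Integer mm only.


translate([390, 390, 0]) cylinder(h = 60, r = 390);


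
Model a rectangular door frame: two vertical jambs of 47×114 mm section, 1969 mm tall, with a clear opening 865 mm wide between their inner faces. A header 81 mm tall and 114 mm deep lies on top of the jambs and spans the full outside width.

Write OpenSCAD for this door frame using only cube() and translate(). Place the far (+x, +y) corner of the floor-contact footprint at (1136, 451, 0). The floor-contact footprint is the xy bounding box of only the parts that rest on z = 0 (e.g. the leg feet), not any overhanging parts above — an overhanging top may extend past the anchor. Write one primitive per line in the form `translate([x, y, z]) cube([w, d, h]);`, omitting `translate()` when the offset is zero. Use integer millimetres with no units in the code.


translate([177, 337, 0]) cube([47, 114, 1969]);
translate([1089, 337, 0]) cube([47, 114, 1969]);
translate([177, 337, 1969]) cube([959, 114, 81]);


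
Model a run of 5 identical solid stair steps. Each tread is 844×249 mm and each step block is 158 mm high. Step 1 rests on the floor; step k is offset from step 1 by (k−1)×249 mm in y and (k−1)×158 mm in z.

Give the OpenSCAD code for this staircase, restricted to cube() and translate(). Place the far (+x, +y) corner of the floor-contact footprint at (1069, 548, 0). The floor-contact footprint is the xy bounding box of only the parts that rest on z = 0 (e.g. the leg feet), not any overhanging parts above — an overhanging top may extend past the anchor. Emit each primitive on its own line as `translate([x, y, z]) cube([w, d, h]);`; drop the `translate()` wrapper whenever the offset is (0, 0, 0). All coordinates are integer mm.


translate([225, 299, 0]) cube([844, 249, 158]);
translate([225, 548, 158]) cube([844, 249, 158]);
translate([225, 797, 316]) cube([844, 249, 158]);
translate([225, 1046, 474]) cube([844, 249, 158]);
translate([225, 1295, 632]) cube([844, 249, 158]);


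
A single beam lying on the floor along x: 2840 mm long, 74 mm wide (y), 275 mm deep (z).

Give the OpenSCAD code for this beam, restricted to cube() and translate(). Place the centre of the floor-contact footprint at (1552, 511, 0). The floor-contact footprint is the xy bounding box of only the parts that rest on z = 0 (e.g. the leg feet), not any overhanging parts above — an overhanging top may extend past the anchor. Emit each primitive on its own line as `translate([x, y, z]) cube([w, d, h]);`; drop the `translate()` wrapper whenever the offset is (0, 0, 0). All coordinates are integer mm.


translate([132, 474, 0]) cube([2840, 74, 275]);


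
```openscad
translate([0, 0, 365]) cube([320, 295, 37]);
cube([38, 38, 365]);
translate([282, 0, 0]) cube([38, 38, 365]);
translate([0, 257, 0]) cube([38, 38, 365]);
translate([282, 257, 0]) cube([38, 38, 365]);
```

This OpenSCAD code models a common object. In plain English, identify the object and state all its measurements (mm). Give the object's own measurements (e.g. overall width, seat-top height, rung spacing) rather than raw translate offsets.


A simple wooden stool: a rectangular seat 320 mm (x) by 295 mm (y), 37 mm thick, top face at z = 402 mm, on four square legs, each 38×38 mm in cross-section. The legs rest on z = 0, each flush with a corner of the seat.


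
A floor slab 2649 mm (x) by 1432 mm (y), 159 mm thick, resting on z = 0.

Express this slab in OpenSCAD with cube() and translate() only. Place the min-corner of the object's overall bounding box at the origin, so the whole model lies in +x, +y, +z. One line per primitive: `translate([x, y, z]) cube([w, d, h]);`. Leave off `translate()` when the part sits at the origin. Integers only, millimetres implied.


cube([2649, 1432, 159]);


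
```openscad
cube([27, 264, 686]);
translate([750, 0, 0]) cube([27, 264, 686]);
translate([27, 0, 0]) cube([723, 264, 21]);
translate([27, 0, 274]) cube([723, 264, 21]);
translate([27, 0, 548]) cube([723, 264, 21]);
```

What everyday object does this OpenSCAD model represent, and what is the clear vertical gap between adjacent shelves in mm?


A bookshelf. The clear shelf gap is 253 mm.

Two tall side panels with 3 horizontal boards between them — a bookshelf. The first two shelf undersides are at z = 0 and z = 274; with shelf thickness 21, the clear gap is 274 − 0 − 21 = 253 mm.


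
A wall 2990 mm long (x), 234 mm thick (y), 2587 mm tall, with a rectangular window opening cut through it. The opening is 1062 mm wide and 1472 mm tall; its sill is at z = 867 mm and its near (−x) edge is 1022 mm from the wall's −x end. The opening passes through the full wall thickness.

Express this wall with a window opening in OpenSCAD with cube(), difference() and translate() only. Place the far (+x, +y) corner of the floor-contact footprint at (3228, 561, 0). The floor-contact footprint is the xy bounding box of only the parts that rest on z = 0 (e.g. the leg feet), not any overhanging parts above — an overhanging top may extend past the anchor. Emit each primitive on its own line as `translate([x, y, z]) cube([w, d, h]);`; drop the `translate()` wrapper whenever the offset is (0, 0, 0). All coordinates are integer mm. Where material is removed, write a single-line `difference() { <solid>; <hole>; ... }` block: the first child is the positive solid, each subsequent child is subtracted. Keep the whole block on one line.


difference() { translate([238, 327, 0]) cube([2990, 234, 2587]); translate([1260, 327, 867]) cube([1062, 234, 1472]); }


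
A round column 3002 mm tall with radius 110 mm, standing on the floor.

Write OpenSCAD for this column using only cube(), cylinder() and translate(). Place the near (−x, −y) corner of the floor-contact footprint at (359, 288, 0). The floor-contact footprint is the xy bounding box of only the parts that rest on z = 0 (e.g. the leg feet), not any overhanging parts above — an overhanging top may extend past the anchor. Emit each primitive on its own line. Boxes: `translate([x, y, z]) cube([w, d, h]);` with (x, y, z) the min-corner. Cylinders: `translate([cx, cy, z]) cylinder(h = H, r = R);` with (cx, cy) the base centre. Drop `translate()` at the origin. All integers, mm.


translate([469, 398, 0]) cylinder(h = 3002, r = 110);


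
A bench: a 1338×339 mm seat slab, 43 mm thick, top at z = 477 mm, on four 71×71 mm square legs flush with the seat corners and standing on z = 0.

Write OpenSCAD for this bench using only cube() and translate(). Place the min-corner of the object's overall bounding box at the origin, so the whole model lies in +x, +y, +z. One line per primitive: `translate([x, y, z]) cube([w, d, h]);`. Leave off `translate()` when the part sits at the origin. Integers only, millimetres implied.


translate([0, 0, 434]) cube([1338, 339, 43]);
cube([71, 71, 434]);
translate([0, 268, 0]) cube([71, 71, 434]);
translate([1267, 0, 0]) cube([71, 71, 434]);
translate([1267, 268, 0]) cube([71, 71, 434]);


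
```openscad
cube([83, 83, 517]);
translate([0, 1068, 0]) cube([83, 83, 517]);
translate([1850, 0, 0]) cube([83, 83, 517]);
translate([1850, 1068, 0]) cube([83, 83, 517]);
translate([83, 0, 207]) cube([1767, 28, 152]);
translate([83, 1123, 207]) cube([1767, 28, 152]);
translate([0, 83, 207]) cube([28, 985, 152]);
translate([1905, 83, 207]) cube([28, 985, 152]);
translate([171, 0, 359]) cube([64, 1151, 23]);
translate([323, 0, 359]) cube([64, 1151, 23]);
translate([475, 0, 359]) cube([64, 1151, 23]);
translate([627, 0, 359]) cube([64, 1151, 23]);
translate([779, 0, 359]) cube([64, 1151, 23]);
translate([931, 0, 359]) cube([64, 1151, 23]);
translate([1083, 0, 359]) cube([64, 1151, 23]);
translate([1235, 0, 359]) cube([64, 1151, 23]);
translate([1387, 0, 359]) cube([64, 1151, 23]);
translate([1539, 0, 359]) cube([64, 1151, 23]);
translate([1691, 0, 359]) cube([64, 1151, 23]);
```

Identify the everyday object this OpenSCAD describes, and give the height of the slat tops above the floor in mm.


A bed frame. The slat-top height is 382 mm.

Four posts, four rails, and a row of slats — a bed frame. Slats sit on the rails at z = 207 + 152 = 359; with slat thickness 23, the top is 382 mm.


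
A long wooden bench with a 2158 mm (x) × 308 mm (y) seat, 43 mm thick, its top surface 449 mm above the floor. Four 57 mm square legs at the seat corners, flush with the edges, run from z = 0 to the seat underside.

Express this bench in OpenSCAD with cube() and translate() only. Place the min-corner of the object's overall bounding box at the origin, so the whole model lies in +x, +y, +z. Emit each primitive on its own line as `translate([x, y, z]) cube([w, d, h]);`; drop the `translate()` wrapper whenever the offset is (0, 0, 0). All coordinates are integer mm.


translate([0, 0, 406]) cube([2158, 308, 43]);
cube([57, 57, 406]);
translate([0, 251, 0]) cube([57, 57, 406]);
translate([2101, 0, 0]) cube([57, 57, 406]);
translate([2101, 251, 0]) cube([57, 57, 406]);


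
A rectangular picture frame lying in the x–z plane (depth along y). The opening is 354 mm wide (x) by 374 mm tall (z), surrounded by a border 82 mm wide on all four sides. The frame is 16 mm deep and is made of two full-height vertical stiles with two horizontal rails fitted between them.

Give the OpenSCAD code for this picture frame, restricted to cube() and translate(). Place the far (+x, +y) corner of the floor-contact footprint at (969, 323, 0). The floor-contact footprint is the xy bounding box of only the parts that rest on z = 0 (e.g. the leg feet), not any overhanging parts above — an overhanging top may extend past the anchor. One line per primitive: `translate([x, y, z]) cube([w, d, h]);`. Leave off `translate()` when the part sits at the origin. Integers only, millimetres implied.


translate([451, 307, 0]) cube([82, 16, 538]);
translate([887, 307, 0]) cube([82, 16, 538]);
translate([533, 307, 0]) cube([354, 16, 82]);
translate([533, 307, 456]) cube([354, 16, 82]);


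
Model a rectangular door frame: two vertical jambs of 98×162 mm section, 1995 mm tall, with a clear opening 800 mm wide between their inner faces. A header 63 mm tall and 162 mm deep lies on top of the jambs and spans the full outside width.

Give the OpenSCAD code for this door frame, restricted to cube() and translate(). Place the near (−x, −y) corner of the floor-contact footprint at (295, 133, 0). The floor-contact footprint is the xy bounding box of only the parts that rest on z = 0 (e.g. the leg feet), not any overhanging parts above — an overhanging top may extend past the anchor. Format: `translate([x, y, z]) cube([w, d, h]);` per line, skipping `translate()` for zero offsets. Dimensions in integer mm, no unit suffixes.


translate([295, 133, 0]) cube([98, 162, 1995]);
translate([1193, 133, 0]) cube([98, 162, 1995]);
translate([295, 133, 1995]) cube([996, 162, 63]);


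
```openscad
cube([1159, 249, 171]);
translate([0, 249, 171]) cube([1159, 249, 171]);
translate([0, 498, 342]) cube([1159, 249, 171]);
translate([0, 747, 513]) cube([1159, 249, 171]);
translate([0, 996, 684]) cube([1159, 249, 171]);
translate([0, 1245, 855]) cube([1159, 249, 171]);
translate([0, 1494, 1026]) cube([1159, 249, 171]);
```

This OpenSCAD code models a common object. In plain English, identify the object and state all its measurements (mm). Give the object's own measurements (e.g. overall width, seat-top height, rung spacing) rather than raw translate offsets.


A straight staircase of 7 solid steps. Each step is 1159 mm wide (x), 249 mm deep (y, the going) and 171 mm tall (the rise). The first step rests on the floor; each subsequent step sits one going further in +y and one rise higher in +z, directly behind and above the previous step with no overlap.


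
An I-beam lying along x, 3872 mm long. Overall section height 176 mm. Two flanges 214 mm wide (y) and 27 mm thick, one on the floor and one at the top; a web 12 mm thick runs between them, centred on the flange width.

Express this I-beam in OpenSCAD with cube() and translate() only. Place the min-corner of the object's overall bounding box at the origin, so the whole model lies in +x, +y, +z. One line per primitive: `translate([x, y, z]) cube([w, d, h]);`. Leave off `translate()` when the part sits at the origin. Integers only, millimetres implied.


cube([3872, 214, 27]);
translate([0, 101, 27]) cube([3872, 12, 122]);
translate([0, 0, 149]) cube([3872, 214, 27]);


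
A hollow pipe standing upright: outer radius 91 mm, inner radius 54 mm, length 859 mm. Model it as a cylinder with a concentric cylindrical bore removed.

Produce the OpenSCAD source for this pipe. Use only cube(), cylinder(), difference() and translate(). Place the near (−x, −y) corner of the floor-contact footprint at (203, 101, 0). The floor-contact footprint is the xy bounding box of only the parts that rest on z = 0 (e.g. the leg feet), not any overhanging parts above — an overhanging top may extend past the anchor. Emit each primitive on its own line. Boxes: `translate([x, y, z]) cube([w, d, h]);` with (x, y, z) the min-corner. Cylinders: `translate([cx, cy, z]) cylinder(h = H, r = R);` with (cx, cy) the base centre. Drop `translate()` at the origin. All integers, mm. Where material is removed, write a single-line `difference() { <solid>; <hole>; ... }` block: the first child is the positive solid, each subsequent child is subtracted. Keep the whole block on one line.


difference() { translate([294, 192, 0]) cylinder(h = 859, r = 91); translate([294, 192, 0]) cylinder(h = 859, r = 54); }


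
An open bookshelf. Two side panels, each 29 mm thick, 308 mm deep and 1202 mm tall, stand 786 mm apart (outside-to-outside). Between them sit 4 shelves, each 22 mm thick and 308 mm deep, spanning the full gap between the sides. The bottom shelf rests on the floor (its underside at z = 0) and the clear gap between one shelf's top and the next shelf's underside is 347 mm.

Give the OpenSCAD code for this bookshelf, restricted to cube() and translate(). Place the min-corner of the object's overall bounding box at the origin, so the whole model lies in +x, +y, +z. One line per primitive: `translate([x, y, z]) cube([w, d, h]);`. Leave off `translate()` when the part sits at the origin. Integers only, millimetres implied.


cube([29, 308, 1202]);
translate([757, 0, 0]) cube([29, 308, 1202]);
translate([29, 0, 0]) cube([728, 308, 22]);
translate([29, 0, 369]) cube([728, 308, 22]);
translate([29, 0, 738]) cube([728, 308, 22]);
translate([29, 0, 1107]) cube([728, 308, 22]);


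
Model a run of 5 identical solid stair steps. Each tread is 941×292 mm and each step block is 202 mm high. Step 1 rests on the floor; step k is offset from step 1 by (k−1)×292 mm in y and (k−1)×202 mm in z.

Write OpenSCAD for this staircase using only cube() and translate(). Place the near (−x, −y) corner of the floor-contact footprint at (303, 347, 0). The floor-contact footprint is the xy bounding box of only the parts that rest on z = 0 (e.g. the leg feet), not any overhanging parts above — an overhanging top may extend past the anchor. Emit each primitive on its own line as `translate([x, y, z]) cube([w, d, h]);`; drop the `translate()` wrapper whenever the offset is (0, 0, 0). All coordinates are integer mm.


translate([303, 347, 0]) cube([941, 292, 202]);
translate([303, 639, 202]) cube([941, 292, 202]);
translate([303, 931, 404]) cube([941, 292, 202]);
translate([303, 1223, 606]) cube([941, 292, 202]);
translate([303, 1515, 808]) cube([941, 292, 202]);


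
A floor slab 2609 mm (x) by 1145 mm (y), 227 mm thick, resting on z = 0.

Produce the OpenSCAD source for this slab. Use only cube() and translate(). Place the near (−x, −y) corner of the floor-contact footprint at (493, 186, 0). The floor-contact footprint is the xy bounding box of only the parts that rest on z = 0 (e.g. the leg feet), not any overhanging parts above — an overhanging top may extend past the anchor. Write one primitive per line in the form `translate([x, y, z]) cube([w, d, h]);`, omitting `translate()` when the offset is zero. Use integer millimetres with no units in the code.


translate([493, 186, 0]) cube([2609, 1145, 227]);


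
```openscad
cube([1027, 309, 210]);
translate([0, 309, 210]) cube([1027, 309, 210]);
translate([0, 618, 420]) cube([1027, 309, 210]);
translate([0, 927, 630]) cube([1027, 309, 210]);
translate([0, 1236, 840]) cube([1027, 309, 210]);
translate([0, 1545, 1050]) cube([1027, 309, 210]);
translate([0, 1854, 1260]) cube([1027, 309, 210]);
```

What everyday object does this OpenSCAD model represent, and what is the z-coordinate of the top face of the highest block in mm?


A staircase. The total rise is 1470 mm.

7 identical blocks, each offset up and back from the previous — a staircase. Each step is 210 mm tall and there are 7 of them, so the total rise is 7 × 210 = 1470 mm.


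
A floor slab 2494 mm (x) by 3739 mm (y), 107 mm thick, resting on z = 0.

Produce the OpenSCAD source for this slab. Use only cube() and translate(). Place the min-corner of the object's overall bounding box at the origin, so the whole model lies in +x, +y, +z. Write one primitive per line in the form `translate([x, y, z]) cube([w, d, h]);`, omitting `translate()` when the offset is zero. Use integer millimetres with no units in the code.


cube([2494, 3739, 107]);


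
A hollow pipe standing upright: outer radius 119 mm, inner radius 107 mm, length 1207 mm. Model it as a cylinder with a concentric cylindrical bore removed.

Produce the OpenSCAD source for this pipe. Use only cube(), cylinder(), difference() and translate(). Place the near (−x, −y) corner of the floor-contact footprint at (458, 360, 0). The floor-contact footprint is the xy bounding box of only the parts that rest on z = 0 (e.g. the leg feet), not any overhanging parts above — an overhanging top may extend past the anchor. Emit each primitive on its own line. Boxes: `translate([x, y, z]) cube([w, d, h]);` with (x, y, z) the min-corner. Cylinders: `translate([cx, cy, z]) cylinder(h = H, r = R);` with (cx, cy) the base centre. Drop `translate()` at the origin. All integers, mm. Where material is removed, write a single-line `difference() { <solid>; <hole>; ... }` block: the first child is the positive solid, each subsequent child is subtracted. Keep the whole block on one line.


difference() { translate([577, 479, 0]) cylinder(h = 1207, r = 119); translate([577, 479, 0]) cylinder(h = 1207, r = 107); }


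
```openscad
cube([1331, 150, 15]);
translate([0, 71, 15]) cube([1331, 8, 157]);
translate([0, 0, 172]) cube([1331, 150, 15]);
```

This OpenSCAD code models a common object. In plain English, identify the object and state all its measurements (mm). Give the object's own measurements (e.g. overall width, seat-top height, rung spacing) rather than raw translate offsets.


An I-beam lying along x, 1331 mm long. Overall section height 187 mm. Two flanges 150 mm wide (y) and 15 mm thick, one on the floor and one at the top; a web 8 mm thick runs between them, centred on the flange width.


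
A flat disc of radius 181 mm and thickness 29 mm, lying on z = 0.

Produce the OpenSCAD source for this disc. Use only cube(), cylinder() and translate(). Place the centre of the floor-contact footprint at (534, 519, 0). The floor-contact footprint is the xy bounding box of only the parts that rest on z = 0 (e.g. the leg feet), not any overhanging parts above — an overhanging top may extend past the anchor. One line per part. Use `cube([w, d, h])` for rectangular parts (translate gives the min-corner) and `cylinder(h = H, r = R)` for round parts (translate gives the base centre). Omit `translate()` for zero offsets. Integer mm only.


translate([534, 519, 0]) cylinder(h = 29, r = 181);


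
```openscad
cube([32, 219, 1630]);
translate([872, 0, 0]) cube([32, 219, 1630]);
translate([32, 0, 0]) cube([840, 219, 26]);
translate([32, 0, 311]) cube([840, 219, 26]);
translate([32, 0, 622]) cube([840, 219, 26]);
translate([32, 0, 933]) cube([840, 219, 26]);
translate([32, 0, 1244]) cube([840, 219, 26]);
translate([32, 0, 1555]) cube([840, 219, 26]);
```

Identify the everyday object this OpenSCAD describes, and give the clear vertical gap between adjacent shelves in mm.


A bookshelf. The clear shelf gap is 285 mm.

Two tall side panels with 6 horizontal boards between them — a bookshelf. The first two shelf undersides are at z = 0 and z = 311; with shelf thickness 26, the clear gap is 311 − 0 − 26 = 285 mm.


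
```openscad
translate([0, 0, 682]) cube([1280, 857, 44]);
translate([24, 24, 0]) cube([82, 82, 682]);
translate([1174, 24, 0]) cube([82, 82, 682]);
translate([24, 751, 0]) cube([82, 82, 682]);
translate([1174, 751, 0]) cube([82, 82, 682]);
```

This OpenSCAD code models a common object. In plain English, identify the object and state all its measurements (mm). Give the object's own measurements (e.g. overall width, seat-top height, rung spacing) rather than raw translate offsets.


A rectangular dining table. The top is 1280×857×44 mm with its upper surface at z = 726 mm. It stands on four 82×82 mm square legs, each inset 24 mm from the nearest pair of top edges, running from the floor to the underside of the top.


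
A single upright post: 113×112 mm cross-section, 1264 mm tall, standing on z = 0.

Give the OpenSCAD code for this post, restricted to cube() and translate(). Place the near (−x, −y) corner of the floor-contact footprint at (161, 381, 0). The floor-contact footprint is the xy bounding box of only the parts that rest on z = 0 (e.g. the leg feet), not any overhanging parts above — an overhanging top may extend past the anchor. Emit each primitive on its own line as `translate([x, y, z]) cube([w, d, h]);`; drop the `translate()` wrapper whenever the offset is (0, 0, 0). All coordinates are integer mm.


translate([161, 381, 0]) cube([113, 112, 1264]);


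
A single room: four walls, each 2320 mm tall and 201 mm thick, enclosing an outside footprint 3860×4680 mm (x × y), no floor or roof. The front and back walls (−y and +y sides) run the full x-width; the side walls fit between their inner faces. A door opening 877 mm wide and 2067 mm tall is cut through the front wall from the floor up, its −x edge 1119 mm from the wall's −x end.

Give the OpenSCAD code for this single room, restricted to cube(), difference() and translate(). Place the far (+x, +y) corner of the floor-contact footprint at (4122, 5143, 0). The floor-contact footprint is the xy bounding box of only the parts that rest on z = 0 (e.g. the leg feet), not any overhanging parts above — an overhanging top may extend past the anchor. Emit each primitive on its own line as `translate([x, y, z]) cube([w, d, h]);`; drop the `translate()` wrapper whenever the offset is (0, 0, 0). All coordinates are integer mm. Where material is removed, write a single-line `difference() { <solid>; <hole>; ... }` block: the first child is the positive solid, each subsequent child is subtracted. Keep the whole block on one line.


difference() { translate([262, 463, 0]) cube([3860, 201, 2320]); translate([1381, 463, 0]) cube([877, 201, 2067]); }
translate([262, 4942, 0]) cube([3860, 201, 2320]);
translate([262, 664, 0]) cube([201, 4278, 2320]);
translate([3921, 664, 0]) cube([201, 4278, 2320]);


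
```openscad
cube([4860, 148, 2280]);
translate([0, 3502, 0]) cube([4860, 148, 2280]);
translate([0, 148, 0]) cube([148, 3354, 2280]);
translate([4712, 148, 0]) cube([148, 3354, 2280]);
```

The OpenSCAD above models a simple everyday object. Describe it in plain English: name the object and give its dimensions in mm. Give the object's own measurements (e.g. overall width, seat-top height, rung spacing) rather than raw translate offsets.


The wall frame of a small rectangular building: four walls, each 2280 mm tall and 148 mm thick, enclosing a footprint 4860 mm (x) by 3650 mm (y) outside-to-outside, with no floor or roof. The front and back walls (the −y and +y sides) span the full width; the two side walls fit between them.


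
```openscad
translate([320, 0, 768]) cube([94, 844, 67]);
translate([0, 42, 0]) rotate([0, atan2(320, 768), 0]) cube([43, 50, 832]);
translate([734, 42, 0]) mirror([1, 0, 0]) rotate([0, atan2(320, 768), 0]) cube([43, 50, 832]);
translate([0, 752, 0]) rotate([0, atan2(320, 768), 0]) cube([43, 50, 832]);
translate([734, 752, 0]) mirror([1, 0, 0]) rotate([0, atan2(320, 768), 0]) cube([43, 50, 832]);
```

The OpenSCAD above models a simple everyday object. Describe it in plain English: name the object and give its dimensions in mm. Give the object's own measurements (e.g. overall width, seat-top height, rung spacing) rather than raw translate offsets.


A sawhorse. A 94×844×67 mm beam (x, y, z) sits on two A-frame leg pairs. Each pair is two raked legs of 43×50 mm section (50 mm along y) splaying symmetrically in x. Each leg rises 768 mm vertically over 320 mm of horizontal reach and is 832 mm long along its own axis. Every leg's outer bottom edge rests on the floor and its outer top edge meets a bottom edge of the beam — the left legs (tilting toward +x) meet the beam's −x bottom edge, the right legs (their mirror images, tilting toward −x) meet its +x bottom edge — so the leg tops tuck under the beam, the beam's underside is 768 mm above the floor, and the feet are 734 mm apart outside-to-outside with the beam centred between them. The two leg pairs are set in 42 mm from either end of the beam.


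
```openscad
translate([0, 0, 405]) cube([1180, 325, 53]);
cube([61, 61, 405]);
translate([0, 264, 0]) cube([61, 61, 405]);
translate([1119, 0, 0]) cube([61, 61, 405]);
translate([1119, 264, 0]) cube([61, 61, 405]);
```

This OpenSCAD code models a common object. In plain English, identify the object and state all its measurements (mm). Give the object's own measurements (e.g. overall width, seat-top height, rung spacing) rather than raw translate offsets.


A bench: a 1180×325 mm seat slab, 53 mm thick, top at z = 458 mm, on four 61×61 mm square legs flush with the seat corners and standing on z = 0.


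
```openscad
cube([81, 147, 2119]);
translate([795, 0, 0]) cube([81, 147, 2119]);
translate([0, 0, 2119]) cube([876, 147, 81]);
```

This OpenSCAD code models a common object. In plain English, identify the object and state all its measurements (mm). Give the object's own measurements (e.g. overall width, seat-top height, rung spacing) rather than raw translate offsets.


A door frame. The clear opening is 714 mm wide and 2119 mm high. Two 81 mm wide jambs, 147 mm deep, stand either side of the opening from the floor to the top of the opening. A 81 mm thick head sits across the top of both jambs, spanning the full outside width of the frame.


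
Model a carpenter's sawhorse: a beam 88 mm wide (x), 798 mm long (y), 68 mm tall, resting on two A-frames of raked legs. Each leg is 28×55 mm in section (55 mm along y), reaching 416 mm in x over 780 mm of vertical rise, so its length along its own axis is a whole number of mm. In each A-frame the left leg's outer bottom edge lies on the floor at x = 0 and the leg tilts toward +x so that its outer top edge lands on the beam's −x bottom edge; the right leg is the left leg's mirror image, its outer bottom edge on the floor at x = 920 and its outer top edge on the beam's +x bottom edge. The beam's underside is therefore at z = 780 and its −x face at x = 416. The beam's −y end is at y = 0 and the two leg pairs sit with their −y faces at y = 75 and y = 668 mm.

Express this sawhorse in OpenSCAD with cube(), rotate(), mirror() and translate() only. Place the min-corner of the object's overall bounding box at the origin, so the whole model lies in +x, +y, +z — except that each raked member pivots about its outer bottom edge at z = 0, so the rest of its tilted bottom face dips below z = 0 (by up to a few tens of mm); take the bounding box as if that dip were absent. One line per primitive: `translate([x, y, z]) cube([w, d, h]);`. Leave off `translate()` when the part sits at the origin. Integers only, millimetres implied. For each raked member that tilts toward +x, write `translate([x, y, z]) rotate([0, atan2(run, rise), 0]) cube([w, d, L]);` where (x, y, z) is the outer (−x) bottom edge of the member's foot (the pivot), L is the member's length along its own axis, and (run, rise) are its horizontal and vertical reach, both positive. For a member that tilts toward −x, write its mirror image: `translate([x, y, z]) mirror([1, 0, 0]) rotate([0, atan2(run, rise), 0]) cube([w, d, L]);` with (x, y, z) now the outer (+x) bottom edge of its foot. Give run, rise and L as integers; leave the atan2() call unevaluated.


translate([416, 0, 780]) cube([88, 798, 68]);
translate([0, 75, 0]) rotate([0, atan2(416, 780), 0]) cube([28, 55, 884]);
translate([920, 75, 0]) mirror([1, 0, 0]) rotate([0, atan2(416, 780), 0]) cube([28, 55, 884]);
translate([0, 668, 0]) rotate([0, atan2(416, 780), 0]) cube([28, 55, 884]);
translate([920, 668, 0]) mirror([1, 0, 0]) rotate([0, atan2(416, 780), 0]) cube([28, 55, 884]);


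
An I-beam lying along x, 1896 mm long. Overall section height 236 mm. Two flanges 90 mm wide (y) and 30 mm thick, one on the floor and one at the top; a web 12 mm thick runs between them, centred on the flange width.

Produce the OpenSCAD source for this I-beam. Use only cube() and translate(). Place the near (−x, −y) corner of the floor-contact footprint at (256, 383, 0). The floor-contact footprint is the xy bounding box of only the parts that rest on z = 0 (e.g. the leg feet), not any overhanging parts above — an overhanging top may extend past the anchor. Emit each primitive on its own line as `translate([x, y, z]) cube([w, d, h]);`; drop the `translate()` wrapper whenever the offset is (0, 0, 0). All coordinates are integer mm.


translate([256, 383, 0]) cube([1896, 90, 30]);
translate([256, 422, 30]) cube([1896, 12, 176]);
translate([256, 383, 206]) cube([1896, 90, 30]);
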